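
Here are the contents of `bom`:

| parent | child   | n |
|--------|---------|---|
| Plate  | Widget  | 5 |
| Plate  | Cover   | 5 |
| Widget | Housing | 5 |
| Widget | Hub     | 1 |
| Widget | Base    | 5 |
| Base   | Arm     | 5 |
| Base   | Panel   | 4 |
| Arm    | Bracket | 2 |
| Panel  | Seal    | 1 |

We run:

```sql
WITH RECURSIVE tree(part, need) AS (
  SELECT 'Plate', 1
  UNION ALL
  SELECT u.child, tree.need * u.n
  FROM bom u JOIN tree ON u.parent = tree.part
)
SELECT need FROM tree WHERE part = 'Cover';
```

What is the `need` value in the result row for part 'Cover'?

5

Base: (Plate, need=1).
Iteration 1: components of {Plate} -> Cover = 1*5 = 5, Widget = 1*5 = 5.
Iteration 2: components of {Cover,Widget} -> Base = 5*5 = 25, Housing = 5*5 = 25, Hub = 5*1 = 5.
Iteration 3: components of {Base,Housing,Hub} -> Arm = 25*5 = 125, Panel = 25*4 = 100.
Iteration 4: components of {Arm,Panel} -> Bracket = 125*2 = 250, Seal = 100*1 = 100.
Iteration 5: no further components; recursion stops.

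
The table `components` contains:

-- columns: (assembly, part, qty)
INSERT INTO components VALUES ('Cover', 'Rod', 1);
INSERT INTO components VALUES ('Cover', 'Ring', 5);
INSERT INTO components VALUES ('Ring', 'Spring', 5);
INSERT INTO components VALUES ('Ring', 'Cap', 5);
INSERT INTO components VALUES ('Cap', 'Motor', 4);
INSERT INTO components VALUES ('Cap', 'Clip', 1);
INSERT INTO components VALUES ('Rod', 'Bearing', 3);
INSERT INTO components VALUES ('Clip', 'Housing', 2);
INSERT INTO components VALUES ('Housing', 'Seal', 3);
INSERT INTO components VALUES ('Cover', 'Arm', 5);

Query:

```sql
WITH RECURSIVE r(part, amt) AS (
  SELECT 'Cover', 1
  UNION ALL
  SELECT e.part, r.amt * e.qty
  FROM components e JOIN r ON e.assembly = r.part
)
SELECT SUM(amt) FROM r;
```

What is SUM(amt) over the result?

390

Base: (Cover, amt=1).
Iteration 1: components of {Cover} -> Arm = 1*5 = 5, Ring = 1*5 = 5, Rod = 1*1 = 1.
Iteration 2: components of {Arm,Ring,Rod} -> Bearing = 1*3 = 3, Cap = 5*5 = 25, Spring = 5*5 = 25.
Iteration 3: components of {Bearing,Cap,Spring} -> Clip = 25*1 = 25, Motor = 25*4 = 100.
Iteration 4: components of {Clip,Motor} -> Housing = 25*2 = 50.
Iteration 5: components of {Housing} -> Seal = 50*3 = 150.
Iteration 6: no further components; recursion stops.
SUM(amt) = 1 + 1 + 5 + 5 + 3 + 25 + 25 + 100 + 25 + 50 + 150 = 390.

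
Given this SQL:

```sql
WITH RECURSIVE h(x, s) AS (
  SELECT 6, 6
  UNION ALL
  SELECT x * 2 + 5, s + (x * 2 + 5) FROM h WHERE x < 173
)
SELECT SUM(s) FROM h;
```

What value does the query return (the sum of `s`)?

Base: x=6, s=6.
Iteration 1: 6 < 173 holds -> x = 6 * 2 + 5 = 17, s = 6 + 17 = 23.
Iteration 2: 17 < 173 holds -> x = 17 * 2 + 5 = 39, s = 23 + 39 = 62.
Iteration 3: 39 < 173 holds -> x = 39 * 2 + 5 = 83, s = 62 + 83 = 145.
Iteration 4: 83 < 173 holds -> x = 83 * 2 + 5 = 171, s = 145 + 171 = 316.
Iteration 5: 171 < 173 holds -> x = 171 * 2 + 5 = 347, s = 316 + 347 = 663.
Iteration 6: 347 < 173 fails; recursion stops.
SUM(s) = 6 + 23 + 62 + 145 + 316 + 663 = 1215.

1215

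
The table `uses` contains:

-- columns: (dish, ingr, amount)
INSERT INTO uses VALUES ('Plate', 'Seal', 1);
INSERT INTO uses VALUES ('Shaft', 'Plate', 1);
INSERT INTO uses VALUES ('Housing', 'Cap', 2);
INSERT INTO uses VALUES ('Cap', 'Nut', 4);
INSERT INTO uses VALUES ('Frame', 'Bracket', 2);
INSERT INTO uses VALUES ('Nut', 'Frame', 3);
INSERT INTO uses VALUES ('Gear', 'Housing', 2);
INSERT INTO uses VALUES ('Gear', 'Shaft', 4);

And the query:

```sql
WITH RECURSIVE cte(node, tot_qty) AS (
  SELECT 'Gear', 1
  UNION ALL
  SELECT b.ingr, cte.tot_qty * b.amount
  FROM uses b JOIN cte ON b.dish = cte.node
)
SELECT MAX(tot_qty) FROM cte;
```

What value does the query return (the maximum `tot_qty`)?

96

Base: (Gear, tot_qty=1).
Iteration 1: components of {Gear} -> Housing = 1*2 = 2, Shaft = 1*4 = 4.
Iteration 2: components of {Housing,Shaft} -> Cap = 2*2 = 4, Plate = 4*1 = 4.
Iteration 3: components of {Cap,Plate} -> Nut = 4*4 = 16, Seal = 4*1 = 4.
Iteration 4: components of {Nut,Seal} -> Frame = 16*3 = 48.
Iteration 5: components of {Frame} -> Bracket = 48*2 = 96.
Iteration 6: no further components; recursion stops.
tot_qty values: 1, 4, 2, 4, 4, 4, 16, 48, 96; the maximum is 96.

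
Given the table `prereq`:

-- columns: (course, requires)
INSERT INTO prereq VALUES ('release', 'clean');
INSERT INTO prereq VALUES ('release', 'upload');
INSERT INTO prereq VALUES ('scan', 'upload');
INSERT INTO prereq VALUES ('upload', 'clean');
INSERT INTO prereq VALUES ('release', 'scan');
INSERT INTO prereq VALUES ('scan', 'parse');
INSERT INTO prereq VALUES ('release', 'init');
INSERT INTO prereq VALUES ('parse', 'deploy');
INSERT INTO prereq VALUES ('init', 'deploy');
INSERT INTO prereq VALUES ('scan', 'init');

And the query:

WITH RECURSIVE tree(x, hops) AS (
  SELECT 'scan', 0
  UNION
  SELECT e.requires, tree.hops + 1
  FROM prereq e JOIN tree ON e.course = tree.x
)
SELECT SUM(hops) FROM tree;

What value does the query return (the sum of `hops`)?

7

Base: (scan, hops=0).
Iteration 1: edges from {scan} -> (init, hops=1), (parse, hops=1), (upload, hops=1).
Iteration 2: edges from {init,parse,upload} -> (clean, hops=2), (deploy, hops=2). [UNION drops 1 duplicate row(s)]
Iteration 3: no outgoing edges from {clean,deploy}; recursion stops.
SUM(hops) = 0 + 1 + 1 + 1 + 2 + 2 = 7.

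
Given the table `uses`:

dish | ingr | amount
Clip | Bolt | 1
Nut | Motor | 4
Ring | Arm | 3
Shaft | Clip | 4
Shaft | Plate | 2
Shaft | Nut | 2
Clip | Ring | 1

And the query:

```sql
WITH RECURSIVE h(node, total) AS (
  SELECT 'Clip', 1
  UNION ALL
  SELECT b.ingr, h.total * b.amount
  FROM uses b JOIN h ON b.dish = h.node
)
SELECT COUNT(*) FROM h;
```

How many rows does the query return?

4

Base: (Clip, total=1).
Iteration 1: components of {Clip} -> Bolt = 1*1 = 1, Ring = 1*1 = 1.
Iteration 2: components of {Bolt,Ring} -> Arm = 1*3 = 3.
Iteration 3: no further components; recursion stops.
Total rows emitted: 4.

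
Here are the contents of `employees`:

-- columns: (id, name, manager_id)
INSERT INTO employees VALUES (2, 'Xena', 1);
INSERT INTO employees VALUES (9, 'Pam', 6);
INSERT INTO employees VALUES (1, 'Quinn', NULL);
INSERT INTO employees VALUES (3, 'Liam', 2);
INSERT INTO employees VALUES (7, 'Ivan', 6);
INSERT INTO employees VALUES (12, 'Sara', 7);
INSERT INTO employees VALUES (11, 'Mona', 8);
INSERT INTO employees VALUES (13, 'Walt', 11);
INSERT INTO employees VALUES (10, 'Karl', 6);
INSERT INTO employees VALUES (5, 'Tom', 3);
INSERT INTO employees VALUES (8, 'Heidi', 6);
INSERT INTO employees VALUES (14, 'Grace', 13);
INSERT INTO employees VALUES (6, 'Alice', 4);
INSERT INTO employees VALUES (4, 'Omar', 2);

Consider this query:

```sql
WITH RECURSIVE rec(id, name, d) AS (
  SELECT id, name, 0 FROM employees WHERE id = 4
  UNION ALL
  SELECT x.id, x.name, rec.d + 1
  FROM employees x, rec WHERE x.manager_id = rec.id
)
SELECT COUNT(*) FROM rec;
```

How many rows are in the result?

Base: id=4 (Omar) at d 0.
Iteration 1: rows with manager_id in {4} -> Alice (id 6, d 1).
Iteration 2: rows with manager_id in {6} -> Ivan (id 7, d 2), Heidi (id 8, d 2), Pam (id 9, d 2), Karl (id 10, d 2).
Iteration 3: rows with manager_id in {7,8,9,10} -> Mona (id 11, d 3), Sara (id 12, d 3).
Iteration 4: rows with manager_id in {11,12} -> Walt (id 13, d 4).
Iteration 5: rows with manager_id in {13} -> Grace (id 14, d 5).
Iteration 6: no rows with manager_id in {14}; recursion stops.
Total rows emitted: 10.

10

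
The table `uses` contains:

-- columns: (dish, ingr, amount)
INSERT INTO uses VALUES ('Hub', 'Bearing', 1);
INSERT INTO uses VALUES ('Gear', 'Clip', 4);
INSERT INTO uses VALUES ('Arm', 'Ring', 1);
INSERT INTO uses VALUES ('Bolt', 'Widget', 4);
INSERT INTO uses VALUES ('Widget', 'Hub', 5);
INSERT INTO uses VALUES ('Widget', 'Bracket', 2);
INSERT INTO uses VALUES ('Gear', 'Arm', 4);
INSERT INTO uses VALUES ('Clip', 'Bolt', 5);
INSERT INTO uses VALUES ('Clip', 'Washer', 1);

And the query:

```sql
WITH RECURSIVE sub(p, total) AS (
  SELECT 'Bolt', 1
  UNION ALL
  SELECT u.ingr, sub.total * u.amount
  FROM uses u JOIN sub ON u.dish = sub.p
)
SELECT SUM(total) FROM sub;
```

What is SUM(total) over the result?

Base: (Bolt, total=1).
Iteration 1: components of {Bolt} -> Widget = 1*4 = 4.
Iteration 2: components of {Widget} -> Bracket = 4*2 = 8, Hub = 4*5 = 20.
Iteration 3: components of {Bracket,Hub} -> Bearing = 20*1 = 20.
Iteration 4: no further components; recursion stops.
SUM(total) = 1 + 4 + 8 + 20 + 20 = 53.

53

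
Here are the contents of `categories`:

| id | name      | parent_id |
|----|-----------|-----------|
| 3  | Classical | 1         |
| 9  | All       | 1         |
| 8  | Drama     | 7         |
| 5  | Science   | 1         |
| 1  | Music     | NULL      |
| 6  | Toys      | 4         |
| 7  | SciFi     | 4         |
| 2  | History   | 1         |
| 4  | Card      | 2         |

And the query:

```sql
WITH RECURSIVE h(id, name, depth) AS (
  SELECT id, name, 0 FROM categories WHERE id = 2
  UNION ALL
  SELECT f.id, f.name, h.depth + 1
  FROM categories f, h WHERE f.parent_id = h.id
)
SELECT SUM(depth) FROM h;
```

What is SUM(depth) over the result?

Base: id=2 (History) at depth 0.
Iteration 1: rows with parent_id in {2} -> Card (id 4, depth 1).
Iteration 2: rows with parent_id in {4} -> Toys (id 6, depth 2), SciFi (id 7, depth 2).
Iteration 3: rows with parent_id in {6,7} -> Drama (id 8, depth 3).
Iteration 4: no rows with parent_id in {8}; recursion stops.
SUM(depth) = 0 + 1 + 2 + 2 + 3 = 8.

8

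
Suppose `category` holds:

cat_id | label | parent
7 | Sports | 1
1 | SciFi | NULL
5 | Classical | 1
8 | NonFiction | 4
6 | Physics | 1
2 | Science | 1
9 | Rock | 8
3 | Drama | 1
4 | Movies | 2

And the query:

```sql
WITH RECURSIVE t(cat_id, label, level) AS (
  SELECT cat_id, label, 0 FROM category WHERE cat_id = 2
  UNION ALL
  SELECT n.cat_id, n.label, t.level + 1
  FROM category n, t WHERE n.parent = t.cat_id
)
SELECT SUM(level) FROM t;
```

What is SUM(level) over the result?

6

Base: cat_id=2 (Science) at level 0.
Iteration 1: rows with parent in {2} -> Movies (id 4, level 1).
Iteration 2: rows with parent in {4} -> NonFiction (id 8, level 2).
Iteration 3: rows with parent in {8} -> Rock (id 9, level 3).
Iteration 4: no rows with parent in {9}; recursion stops.
SUM(level) = 0 + 1 + 2 + 3 = 6.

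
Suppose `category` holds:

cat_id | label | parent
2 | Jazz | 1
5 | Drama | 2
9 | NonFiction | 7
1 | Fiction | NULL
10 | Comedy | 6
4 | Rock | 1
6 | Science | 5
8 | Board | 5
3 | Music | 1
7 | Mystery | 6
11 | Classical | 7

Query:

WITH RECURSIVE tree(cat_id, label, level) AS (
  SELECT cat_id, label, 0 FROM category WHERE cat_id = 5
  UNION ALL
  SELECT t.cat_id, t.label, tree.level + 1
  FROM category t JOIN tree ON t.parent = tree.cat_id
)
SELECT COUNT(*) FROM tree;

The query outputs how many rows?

7

Base: cat_id=5 (Drama) at level 0.
Iteration 1: rows with parent in {5} -> Science (id 6, level 1), Board (id 8, level 1).
Iteration 2: rows with parent in {6,8} -> Mystery (id 7, level 2), Comedy (id 10, level 2).
Iteration 3: rows with parent in {7,10} -> NonFiction (id 9, level 3), Classical (id 11, level 3).
Iteration 4: no rows with parent in {9,11}; recursion stops.
Total rows emitted: 7.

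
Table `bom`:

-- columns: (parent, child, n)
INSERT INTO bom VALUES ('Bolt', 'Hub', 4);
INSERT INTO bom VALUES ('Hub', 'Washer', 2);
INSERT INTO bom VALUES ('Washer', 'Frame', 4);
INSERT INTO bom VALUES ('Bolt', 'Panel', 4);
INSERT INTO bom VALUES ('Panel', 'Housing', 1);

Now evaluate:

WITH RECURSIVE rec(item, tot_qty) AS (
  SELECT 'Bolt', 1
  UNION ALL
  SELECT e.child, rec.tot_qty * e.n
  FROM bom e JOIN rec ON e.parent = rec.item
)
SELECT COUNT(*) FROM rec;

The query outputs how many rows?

6

Base: (Bolt, tot_qty=1).
Iteration 1: components of {Bolt} -> Hub = 1*4 = 4, Panel = 1*4 = 4.
Iteration 2: components of {Hub,Panel} -> Housing = 4*1 = 4, Washer = 4*2 = 8.
Iteration 3: components of {Housing,Washer} -> Frame = 8*4 = 32.
Iteration 4: no further components; recursion stops.
Total rows emitted: 6.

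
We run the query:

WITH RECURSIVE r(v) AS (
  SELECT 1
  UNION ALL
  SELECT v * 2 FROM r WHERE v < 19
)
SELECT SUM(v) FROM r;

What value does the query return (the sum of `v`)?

63

Base: v=1.
Iteration 1: 1 < 19 holds -> v = 1 * 2 = 2.
Iteration 2: 2 < 19 holds -> v = 2 * 2 = 4.
Iteration 3: 4 < 19 holds -> v = 4 * 2 = 8.
Iteration 4: 8 < 19 holds -> v = 8 * 2 = 16.
Iteration 5: 16 < 19 holds -> v = 16 * 2 = 32.
Iteration 6: 32 < 19 fails; recursion stops.
SUM(v) = 1 + 2 + 4 + 8 + 16 + 32 = 63.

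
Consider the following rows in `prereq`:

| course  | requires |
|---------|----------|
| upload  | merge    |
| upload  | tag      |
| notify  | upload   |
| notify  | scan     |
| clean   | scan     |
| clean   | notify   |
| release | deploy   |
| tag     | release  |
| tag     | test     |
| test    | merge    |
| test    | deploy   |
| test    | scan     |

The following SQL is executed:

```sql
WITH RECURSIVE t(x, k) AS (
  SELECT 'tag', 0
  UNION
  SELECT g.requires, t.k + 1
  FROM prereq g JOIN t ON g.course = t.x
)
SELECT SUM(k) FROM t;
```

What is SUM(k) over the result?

8

Base: (tag, k=0).
Iteration 1: edges from {tag} -> (release, k=1), (test, k=1).
Iteration 2: edges from {release,test} -> (deploy, k=2), (merge, k=2), (scan, k=2). [UNION drops 1 duplicate row(s)]
Iteration 3: no outgoing edges from {deploy,merge,scan}; recursion stops.
SUM(k) = 0 + 1 + 1 + 2 + 2 + 2 = 8.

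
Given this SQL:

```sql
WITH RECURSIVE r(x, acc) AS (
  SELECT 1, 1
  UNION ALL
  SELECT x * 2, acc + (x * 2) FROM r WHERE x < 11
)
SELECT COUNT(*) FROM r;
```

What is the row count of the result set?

Base: x=1, acc=1.
Iteration 1: 1 < 11 holds -> x = 1 * 2 = 2, acc = 1 + 2 = 3.
Iteration 2: 2 < 11 holds -> x = 2 * 2 = 4, acc = 3 + 4 = 7.
Iteration 3: 4 < 11 holds -> x = 4 * 2 = 8, acc = 7 + 8 = 15.
Iteration 4: 8 < 11 holds -> x = 8 * 2 = 16, acc = 15 + 16 = 31.
Iteration 5: 16 < 11 fails; recursion stops.
Total rows emitted: 5.

5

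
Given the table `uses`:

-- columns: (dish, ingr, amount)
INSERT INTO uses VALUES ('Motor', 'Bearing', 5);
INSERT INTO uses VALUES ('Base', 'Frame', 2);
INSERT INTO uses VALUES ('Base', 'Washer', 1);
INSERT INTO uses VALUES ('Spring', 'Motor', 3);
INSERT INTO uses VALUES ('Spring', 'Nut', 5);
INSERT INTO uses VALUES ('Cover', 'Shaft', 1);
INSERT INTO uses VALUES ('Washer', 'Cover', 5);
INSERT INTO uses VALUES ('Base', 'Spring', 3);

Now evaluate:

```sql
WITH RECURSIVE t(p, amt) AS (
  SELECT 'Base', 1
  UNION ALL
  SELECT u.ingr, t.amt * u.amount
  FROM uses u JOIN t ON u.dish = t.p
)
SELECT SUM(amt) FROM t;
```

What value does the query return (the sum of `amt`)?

86

Base: (Base, amt=1).
Iteration 1: components of {Base} -> Frame = 1*2 = 2, Spring = 1*3 = 3, Washer = 1*1 = 1.
Iteration 2: components of {Frame,Spring,Washer} -> Cover = 1*5 = 5, Motor = 3*3 = 9, Nut = 3*5 = 15.
Iteration 3: components of {Cover,Motor,Nut} -> Bearing = 9*5 = 45, Shaft = 5*1 = 5.
Iteration 4: no further components; recursion stops.
SUM(amt) = 1 + 1 + 3 + 2 + 5 + 15 + 9 + 5 + 45 = 86.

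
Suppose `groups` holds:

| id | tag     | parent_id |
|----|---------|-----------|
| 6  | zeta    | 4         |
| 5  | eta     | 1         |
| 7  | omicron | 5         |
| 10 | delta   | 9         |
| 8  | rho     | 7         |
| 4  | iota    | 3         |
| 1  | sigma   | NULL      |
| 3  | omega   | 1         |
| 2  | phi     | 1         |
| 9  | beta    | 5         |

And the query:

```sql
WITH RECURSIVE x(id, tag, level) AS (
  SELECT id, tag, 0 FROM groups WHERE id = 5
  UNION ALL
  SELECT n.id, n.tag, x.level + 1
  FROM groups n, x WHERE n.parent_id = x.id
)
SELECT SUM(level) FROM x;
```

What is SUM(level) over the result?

Base: id=5 (eta) at level 0.
Iteration 1: rows with parent_id in {5} -> omicron (id 7, level 1), beta (id 9, level 1).
Iteration 2: rows with parent_id in {7,9} -> rho (id 8, level 2), delta (id 10, level 2).
Iteration 3: no rows with parent_id in {8,10}; recursion stops.
SUM(level) = 0 + 1 + 1 + 2 + 2 = 6.

6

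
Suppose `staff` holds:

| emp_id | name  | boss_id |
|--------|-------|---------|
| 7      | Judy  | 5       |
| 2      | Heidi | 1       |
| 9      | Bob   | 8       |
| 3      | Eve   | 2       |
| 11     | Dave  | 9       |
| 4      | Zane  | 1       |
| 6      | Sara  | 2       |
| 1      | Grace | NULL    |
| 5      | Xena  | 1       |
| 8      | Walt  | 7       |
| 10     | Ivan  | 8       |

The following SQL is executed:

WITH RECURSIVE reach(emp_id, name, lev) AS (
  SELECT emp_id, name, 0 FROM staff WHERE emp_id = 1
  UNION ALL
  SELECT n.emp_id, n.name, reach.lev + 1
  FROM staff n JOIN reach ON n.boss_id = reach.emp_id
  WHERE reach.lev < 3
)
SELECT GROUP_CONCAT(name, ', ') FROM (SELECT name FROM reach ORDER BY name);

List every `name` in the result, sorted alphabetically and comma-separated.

Base: emp_id=1 (Grace) at lev 0.
Iteration 1: rows with boss_id in {1} -> Heidi (id 2, lev 1), Zane (id 4, lev 1), Xena (id 5, lev 1).
Iteration 2: rows with boss_id in {2,4,5} -> Eve (id 3, lev 2), Sara (id 6, lev 2), Judy (id 7, lev 2).
Iteration 3: rows with boss_id in {3,6,7} -> Walt (id 8, lev 3).
Iteration 4: lev < 3 fails for all current rows; recursion stops.

Eve, Grace, Heidi, Judy, Sara, Walt, Xena, Zane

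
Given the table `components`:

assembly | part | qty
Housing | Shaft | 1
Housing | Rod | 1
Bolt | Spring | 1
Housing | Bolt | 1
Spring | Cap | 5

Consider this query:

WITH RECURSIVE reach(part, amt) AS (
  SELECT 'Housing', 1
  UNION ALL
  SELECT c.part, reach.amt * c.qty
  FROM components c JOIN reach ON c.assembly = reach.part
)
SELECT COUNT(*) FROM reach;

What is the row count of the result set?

Base: (Housing, amt=1).
Iteration 1: components of {Housing} -> Bolt = 1*1 = 1, Rod = 1*1 = 1, Shaft = 1*1 = 1.
Iteration 2: components of {Bolt,Rod,Shaft} -> Spring = 1*1 = 1.
Iteration 3: components of {Spring} -> Cap = 1*5 = 5.
Iteration 4: no further components; recursion stops.
Total rows emitted: 6.

6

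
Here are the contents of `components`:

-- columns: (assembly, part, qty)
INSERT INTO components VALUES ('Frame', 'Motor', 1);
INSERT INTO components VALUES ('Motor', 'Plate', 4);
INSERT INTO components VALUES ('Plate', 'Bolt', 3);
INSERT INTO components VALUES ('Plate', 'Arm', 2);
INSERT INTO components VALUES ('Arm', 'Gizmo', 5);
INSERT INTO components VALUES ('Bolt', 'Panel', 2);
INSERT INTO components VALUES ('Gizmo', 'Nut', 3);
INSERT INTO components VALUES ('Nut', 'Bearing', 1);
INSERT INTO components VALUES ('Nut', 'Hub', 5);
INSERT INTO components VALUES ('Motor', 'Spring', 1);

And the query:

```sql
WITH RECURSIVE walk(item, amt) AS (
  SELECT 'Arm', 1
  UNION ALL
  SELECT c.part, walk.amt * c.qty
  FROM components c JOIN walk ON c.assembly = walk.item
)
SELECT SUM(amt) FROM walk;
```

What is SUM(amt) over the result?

Base: (Arm, amt=1).
Iteration 1: components of {Arm} -> Gizmo = 1*5 = 5.
Iteration 2: components of {Gizmo} -> Nut = 5*3 = 15.
Iteration 3: components of {Nut} -> Bearing = 15*1 = 15, Hub = 15*5 = 75.
Iteration 4: no further components; recursion stops.
SUM(amt) = 1 + 5 + 15 + 15 + 75 = 111.

111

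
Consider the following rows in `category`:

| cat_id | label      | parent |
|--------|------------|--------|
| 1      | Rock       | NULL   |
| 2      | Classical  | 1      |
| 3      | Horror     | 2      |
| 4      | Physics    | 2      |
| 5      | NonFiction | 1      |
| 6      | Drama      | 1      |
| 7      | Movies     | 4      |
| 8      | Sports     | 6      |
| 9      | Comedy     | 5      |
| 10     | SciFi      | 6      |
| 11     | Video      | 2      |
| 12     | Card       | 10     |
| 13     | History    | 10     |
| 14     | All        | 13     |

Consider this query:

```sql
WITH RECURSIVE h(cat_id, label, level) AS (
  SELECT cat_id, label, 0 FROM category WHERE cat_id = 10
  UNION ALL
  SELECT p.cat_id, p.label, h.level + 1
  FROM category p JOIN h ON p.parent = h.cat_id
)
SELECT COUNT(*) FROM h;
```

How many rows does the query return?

4

Base: cat_id=10 (SciFi) at level 0.
Iteration 1: rows with parent in {10} -> Card (id 12, level 1), History (id 13, level 1).
Iteration 2: rows with parent in {12,13} -> All (id 14, level 2).
Iteration 3: no rows with parent in {14}; recursion stops.
Total rows emitted: 4.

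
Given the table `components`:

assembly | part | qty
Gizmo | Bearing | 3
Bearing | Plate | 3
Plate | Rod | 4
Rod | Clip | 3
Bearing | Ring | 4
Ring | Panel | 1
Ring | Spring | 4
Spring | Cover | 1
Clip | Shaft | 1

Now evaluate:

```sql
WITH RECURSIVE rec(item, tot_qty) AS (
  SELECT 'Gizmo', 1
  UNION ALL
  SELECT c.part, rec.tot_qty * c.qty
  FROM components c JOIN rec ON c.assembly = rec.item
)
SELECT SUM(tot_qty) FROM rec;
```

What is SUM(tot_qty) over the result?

385

Base: (Gizmo, tot_qty=1).
Iteration 1: components of {Gizmo} -> Bearing = 1*3 = 3.
Iteration 2: components of {Bearing} -> Plate = 3*3 = 9, Ring = 3*4 = 12.
Iteration 3: components of {Plate,Ring} -> Panel = 12*1 = 12, Rod = 9*4 = 36, Spring = 12*4 = 48.
Iteration 4: components of {Panel,Rod,Spring} -> Clip = 36*3 = 108, Cover = 48*1 = 48.
Iteration 5: components of {Clip,Cover} -> Shaft = 108*1 = 108.
Iteration 6: no further components; recursion stops.
SUM(tot_qty) = 1 + 3 + 9 + 12 + 36 + 12 + 48 + 108 + 48 + 108 = 385.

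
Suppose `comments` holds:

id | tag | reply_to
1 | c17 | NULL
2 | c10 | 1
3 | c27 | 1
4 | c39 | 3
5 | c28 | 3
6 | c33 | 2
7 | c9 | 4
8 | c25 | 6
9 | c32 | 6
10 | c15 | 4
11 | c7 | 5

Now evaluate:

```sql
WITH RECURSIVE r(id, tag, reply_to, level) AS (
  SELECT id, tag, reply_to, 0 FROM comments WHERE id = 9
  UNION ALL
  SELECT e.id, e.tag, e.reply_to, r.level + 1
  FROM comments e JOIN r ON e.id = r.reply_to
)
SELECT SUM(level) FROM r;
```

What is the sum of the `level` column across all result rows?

6

Base: id=9 (c32), reply_to=6, level 0.
Iteration 1: join on id=6 -> c33 (id 6, reply_to=2, level 1).
Iteration 2: join on id=2 -> c10 (id 2, reply_to=1, level 2).
Iteration 3: join on id=1 -> c17 (id 1, reply_to=NULL, level 3).
Iteration 4: reply_to is NULL; no match; recursion stops.
SUM(level) = 0 + 1 + 2 + 3 = 6.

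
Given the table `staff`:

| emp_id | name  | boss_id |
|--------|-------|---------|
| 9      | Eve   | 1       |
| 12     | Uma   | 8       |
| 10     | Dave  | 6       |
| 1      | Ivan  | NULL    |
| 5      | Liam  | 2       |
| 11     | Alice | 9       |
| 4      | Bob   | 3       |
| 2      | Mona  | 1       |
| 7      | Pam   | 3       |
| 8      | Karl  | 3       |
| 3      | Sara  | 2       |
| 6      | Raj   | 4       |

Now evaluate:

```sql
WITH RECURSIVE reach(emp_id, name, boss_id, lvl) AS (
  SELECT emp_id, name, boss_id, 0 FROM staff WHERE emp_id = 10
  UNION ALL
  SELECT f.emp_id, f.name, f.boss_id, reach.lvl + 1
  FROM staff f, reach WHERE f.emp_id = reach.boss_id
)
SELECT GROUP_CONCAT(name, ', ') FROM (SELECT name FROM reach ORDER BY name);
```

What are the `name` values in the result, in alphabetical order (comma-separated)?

Bob, Dave, Ivan, Mona, Raj, Sara

Base: emp_id=10 (Dave), boss_id=6, lvl 0.
Iteration 1: join on emp_id=6 -> Raj (id 6, boss_id=4, lvl 1).
Iteration 2: join on emp_id=4 -> Bob (id 4, boss_id=3, lvl 2).
Iteration 3: join on emp_id=3 -> Sara (id 3, boss_id=2, lvl 3).
Iteration 4: join on emp_id=2 -> Mona (id 2, boss_id=1, lvl 4).
Iteration 5: join on emp_id=1 -> Ivan (id 1, boss_id=NULL, lvl 5).
Iteration 6: boss_id is NULL; no match; recursion stops.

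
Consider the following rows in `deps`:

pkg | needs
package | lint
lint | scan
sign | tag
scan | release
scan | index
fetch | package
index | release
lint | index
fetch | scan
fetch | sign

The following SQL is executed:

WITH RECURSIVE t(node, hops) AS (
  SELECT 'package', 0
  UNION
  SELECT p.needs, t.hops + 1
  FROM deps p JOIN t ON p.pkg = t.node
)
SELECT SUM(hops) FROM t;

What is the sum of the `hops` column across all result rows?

15

Base: (package, hops=0).
Iteration 1: edges from {package} -> (lint, hops=1).
Iteration 2: edges from {lint} -> (index, hops=2), (scan, hops=2).
Iteration 3: edges from {index,scan} -> (index, hops=3), (release, hops=3). [UNION drops 1 duplicate row(s)]
Iteration 4: edges from {index,release} -> (release, hops=4).
Iteration 5: no outgoing edges from {release}; recursion stops.
SUM(hops) = 0 + 1 + 2 + 2 + 3 + 3 + 4 = 15.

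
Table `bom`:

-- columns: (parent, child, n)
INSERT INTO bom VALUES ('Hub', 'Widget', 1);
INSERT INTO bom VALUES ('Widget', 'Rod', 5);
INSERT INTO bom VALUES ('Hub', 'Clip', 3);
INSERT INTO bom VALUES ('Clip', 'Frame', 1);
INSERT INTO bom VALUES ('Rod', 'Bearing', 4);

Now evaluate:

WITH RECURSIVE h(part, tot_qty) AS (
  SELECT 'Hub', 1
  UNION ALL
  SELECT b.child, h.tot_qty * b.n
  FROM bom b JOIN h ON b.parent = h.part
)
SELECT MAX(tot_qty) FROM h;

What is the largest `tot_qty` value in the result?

20

Base: (Hub, tot_qty=1).
Iteration 1: components of {Hub} -> Clip = 1*3 = 3, Widget = 1*1 = 1.
Iteration 2: components of {Clip,Widget} -> Frame = 3*1 = 3, Rod = 1*5 = 5.
Iteration 3: components of {Frame,Rod} -> Bearing = 5*4 = 20.
Iteration 4: no further components; recursion stops.
tot_qty values: 1, 1, 3, 5, 3, 20; the maximum is 20.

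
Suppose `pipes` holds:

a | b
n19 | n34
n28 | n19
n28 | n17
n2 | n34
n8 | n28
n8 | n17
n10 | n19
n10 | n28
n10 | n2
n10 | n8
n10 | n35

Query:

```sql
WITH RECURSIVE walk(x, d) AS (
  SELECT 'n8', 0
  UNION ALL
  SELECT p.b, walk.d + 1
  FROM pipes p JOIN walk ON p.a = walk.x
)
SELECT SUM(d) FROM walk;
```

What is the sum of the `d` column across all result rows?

9

Base: (n8, d=0).
Iteration 1: edges from {n8} -> (n17, d=1), (n28, d=1).
Iteration 2: edges from {n17,n28} -> (n17, d=2), (n19, d=2).
Iteration 3: edges from {n17,n19} -> (n34, d=3).
Iteration 4: no outgoing edges from {n34}; recursion stops.
SUM(d) = 0 + 1 + 1 + 2 + 2 + 3 = 9.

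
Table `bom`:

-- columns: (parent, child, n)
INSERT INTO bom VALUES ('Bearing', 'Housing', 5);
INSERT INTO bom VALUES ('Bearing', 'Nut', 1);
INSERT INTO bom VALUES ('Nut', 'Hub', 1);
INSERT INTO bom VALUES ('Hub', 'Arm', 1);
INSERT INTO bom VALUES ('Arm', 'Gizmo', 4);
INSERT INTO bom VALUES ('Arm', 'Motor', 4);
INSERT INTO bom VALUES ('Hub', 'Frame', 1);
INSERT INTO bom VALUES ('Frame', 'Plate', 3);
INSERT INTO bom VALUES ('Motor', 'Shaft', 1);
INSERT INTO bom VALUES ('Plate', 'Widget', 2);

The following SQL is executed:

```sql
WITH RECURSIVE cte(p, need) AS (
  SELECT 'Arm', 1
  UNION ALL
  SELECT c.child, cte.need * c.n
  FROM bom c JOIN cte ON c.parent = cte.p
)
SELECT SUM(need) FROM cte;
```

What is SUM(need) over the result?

Base: (Arm, need=1).
Iteration 1: components of {Arm} -> Gizmo = 1*4 = 4, Motor = 1*4 = 4.
Iteration 2: components of {Gizmo,Motor} -> Shaft = 4*1 = 4.
Iteration 3: no further components; recursion stops.
SUM(need) = 1 + 4 + 4 + 4 = 13.

13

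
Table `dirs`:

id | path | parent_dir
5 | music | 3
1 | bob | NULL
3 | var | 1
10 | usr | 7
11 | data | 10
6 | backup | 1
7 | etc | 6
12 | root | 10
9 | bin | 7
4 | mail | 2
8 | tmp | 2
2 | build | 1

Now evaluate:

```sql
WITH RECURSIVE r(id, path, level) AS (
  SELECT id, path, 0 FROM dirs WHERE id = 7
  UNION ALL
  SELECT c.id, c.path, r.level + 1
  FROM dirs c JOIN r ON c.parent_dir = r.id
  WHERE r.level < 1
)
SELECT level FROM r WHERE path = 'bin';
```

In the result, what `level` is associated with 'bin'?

Base: id=7 (etc) at level 0.
Iteration 1: rows with parent_dir in {7} -> bin (id 9, level 1), usr (id 10, level 1).
Iteration 2: level < 1 fails for all current rows; recursion stops.

1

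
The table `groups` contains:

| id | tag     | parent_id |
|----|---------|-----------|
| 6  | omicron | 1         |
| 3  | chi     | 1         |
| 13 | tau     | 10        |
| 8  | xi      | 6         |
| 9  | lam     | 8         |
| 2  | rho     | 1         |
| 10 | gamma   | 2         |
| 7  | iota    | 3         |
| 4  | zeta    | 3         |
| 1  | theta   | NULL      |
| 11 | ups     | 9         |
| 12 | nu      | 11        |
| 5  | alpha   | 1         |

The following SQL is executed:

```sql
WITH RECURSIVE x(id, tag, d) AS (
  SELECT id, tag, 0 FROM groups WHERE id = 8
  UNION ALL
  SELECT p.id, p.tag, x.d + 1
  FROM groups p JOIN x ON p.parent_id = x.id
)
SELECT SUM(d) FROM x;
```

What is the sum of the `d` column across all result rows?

6

Base: id=8 (xi) at d 0.
Iteration 1: rows with parent_id in {8} -> lam (id 9, d 1).
Iteration 2: rows with parent_id in {9} -> ups (id 11, d 2).
Iteration 3: rows with parent_id in {11} -> nu (id 12, d 3).
Iteration 4: no rows with parent_id in {12}; recursion stops.
SUM(d) = 0 + 1 + 2 + 3 = 6.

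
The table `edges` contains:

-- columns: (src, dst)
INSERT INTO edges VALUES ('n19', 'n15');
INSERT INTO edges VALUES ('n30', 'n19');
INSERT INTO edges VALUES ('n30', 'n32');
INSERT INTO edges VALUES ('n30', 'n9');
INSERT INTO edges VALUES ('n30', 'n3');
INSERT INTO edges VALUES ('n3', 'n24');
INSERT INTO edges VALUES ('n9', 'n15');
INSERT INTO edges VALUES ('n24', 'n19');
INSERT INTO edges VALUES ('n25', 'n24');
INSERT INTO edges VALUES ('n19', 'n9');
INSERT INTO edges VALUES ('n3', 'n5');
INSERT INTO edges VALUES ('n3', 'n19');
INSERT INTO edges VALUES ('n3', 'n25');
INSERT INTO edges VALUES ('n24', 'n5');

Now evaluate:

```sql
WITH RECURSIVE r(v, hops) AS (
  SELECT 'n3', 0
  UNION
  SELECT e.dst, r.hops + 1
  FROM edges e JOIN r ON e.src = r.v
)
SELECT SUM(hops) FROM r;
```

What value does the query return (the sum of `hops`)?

39

Base: (n3, hops=0).
Iteration 1: edges from {n3} -> (n19, hops=1), (n24, hops=1), (n25, hops=1), (n5, hops=1).
Iteration 2: edges from {n19,n24,n25,n5} -> (n15, hops=2), (n19, hops=2), (n24, hops=2), (n5, hops=2), (n9, hops=2).
Iteration 3: edges from {n15,n19,n24,n5,n9} -> (n15, hops=3), (n19, hops=3), (n5, hops=3), (n9, hops=3). [UNION drops 1 duplicate row(s)]
Iteration 4: edges from {n15,n19,n5,n9} -> (n15, hops=4), (n9, hops=4). [UNION drops 1 duplicate row(s)]
Iteration 5: edges from {n15,n9} -> (n15, hops=5).
Iteration 6: no outgoing edges from {n15}; recursion stops.
SUM(hops) = 0 + 1 + 1 + 1 + 1 + 2 + 2 + 2 + 2 + 2 + 3 + 3 + 3 + 3 + ... (17 terms) = 39.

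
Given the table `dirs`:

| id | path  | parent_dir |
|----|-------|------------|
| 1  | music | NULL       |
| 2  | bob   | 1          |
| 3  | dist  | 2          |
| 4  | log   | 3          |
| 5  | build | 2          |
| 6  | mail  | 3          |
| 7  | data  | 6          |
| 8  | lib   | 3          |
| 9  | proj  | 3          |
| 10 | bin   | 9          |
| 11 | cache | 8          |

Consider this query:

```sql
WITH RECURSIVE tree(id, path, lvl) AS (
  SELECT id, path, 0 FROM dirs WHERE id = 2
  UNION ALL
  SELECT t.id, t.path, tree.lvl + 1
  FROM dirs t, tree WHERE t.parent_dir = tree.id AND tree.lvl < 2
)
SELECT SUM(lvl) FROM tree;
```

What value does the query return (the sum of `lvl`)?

Base: id=2 (bob) at lvl 0.
Iteration 1: rows with parent_dir in {2} -> dist (id 3, lvl 1), build (id 5, lvl 1).
Iteration 2: rows with parent_dir in {3,5} -> log (id 4, lvl 2), mail (id 6, lvl 2), lib (id 8, lvl 2), proj (id 9, lvl 2).
Iteration 3: lvl < 2 fails for all current rows; recursion stops.
SUM(lvl) = 0 + 1 + 1 + 2 + 2 + 2 + 2 = 10.

10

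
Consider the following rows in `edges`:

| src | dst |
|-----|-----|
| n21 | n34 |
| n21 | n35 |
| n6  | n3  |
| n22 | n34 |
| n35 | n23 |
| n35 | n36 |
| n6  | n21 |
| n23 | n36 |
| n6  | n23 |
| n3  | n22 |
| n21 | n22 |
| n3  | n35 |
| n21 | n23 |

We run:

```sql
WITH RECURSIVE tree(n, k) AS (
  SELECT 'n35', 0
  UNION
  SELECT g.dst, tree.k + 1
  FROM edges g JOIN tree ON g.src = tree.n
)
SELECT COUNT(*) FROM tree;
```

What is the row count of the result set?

Base: (n35, k=0).
Iteration 1: edges from {n35} -> (n23, k=1), (n36, k=1).
Iteration 2: edges from {n23,n36} -> (n36, k=2).
Iteration 3: no outgoing edges from {n36}; recursion stops.
Total rows emitted: 4.

4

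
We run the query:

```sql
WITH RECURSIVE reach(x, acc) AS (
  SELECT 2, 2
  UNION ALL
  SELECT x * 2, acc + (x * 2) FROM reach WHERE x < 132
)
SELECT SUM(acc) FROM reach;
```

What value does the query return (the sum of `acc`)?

Base: x=2, acc=2.
Iteration 1: 2 < 132 holds -> x = 2 * 2 = 4, acc = 2 + 4 = 6.
Iteration 2: 4 < 132 holds -> x = 4 * 2 = 8, acc = 6 + 8 = 14.
Iteration 3: 8 < 132 holds -> x = 8 * 2 = 16, acc = 14 + 16 = 30.
Iteration 4: 16 < 132 holds -> x = 16 * 2 = 32, acc = 30 + 32 = 62.
Iteration 5: 32 < 132 holds -> x = 32 * 2 = 64, acc = 62 + 64 = 126.
Iteration 6: 64 < 132 holds -> x = 64 * 2 = 128, acc = 126 + 128 = 254.
Iteration 7: 128 < 132 holds -> x = 128 * 2 = 256, acc = 254 + 256 = 510.
Iteration 8: 256 < 132 fails; recursion stops.
SUM(acc) = 2 + 6 + 14 + 30 + 62 + 126 + 254 + 510 = 1004.

1004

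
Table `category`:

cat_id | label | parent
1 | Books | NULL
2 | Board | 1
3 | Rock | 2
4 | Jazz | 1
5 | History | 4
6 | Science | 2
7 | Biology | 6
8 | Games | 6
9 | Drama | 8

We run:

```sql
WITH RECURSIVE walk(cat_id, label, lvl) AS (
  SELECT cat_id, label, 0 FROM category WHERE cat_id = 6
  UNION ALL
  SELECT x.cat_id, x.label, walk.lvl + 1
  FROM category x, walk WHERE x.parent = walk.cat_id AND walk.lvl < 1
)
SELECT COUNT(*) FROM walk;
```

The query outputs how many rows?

3

Base: cat_id=6 (Science) at lvl 0.
Iteration 1: rows with parent in {6} -> Biology (id 7, lvl 1), Games (id 8, lvl 1).
Iteration 2: lvl < 1 fails for all current rows; recursion stops.
Total rows emitted: 3.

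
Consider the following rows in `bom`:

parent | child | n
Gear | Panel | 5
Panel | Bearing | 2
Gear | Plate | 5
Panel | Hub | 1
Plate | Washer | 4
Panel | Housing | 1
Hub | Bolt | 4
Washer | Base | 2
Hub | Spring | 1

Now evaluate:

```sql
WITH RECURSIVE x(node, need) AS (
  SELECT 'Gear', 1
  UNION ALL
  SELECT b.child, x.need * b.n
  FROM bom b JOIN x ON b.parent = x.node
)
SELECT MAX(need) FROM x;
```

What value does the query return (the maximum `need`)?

Base: (Gear, need=1).
Iteration 1: components of {Gear} -> Panel = 1*5 = 5, Plate = 1*5 = 5.
Iteration 2: components of {Panel,Plate} -> Bearing = 5*2 = 10, Housing = 5*1 = 5, Hub = 5*1 = 5, Washer = 5*4 = 20.
Iteration 3: components of {Bearing,Housing,Hub,Washer} -> Base = 20*2 = 40, Bolt = 5*4 = 20, Spring = 5*1 = 5.
Iteration 4: no further components; recursion stops.
need values: 1, 5, 5, 10, 5, 5, 20, 20, 5, 40; the maximum is 40.

40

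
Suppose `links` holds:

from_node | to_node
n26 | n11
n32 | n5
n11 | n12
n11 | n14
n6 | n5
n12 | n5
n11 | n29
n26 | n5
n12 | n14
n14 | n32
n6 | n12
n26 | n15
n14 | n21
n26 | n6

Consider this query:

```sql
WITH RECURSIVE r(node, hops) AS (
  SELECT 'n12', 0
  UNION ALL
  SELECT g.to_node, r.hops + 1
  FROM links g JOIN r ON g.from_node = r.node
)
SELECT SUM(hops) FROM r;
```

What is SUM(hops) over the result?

Base: (n12, hops=0).
Iteration 1: edges from {n12} -> (n14, hops=1), (n5, hops=1).
Iteration 2: edges from {n14,n5} -> (n21, hops=2), (n32, hops=2).
Iteration 3: edges from {n21,n32} -> (n5, hops=3).
Iteration 4: no outgoing edges from {n5}; recursion stops.
SUM(hops) = 0 + 1 + 1 + 2 + 2 + 3 = 9.

9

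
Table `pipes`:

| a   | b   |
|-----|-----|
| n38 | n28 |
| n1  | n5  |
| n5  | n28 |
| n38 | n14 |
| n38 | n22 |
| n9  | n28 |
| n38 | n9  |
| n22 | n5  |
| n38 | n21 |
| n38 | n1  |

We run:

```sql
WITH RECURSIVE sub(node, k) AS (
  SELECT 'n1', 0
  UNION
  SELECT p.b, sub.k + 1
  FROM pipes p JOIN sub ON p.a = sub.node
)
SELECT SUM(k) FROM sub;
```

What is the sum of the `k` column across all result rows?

3

Base: (n1, k=0).
Iteration 1: edges from {n1} -> (n5, k=1).
Iteration 2: edges from {n5} -> (n28, k=2).
Iteration 3: no outgoing edges from {n28}; recursion stops.
SUM(k) = 0 + 1 + 2 = 3.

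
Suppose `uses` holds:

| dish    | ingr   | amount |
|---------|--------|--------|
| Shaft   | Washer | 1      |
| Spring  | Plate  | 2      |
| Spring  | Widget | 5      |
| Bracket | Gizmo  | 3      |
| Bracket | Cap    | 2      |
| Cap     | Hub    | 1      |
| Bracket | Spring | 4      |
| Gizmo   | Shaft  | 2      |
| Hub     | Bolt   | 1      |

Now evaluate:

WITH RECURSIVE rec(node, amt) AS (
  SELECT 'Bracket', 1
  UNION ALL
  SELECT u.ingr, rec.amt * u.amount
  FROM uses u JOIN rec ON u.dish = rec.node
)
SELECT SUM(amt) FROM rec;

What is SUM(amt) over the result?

54

Base: (Bracket, amt=1).
Iteration 1: components of {Bracket} -> Cap = 1*2 = 2, Gizmo = 1*3 = 3, Spring = 1*4 = 4.
Iteration 2: components of {Cap,Gizmo,Spring} -> Hub = 2*1 = 2, Plate = 4*2 = 8, Shaft = 3*2 = 6, Widget = 4*5 = 20.
Iteration 3: components of {Hub,Plate,Shaft,Widget} -> Bolt = 2*1 = 2, Washer = 6*1 = 6.
Iteration 4: no further components; recursion stops.
SUM(amt) = 1 + 2 + 4 + 3 + 2 + 20 + 8 + 6 + 2 + 6 = 54.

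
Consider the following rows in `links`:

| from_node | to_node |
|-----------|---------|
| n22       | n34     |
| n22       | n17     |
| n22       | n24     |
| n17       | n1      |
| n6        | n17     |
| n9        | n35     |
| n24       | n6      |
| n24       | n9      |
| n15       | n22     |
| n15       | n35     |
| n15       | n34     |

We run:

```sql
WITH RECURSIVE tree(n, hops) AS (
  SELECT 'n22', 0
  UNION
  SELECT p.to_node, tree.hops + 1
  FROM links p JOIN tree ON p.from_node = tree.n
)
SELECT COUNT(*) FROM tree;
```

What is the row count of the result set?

10

Base: (n22, hops=0).
Iteration 1: edges from {n22} -> (n17, hops=1), (n24, hops=1), (n34, hops=1).
Iteration 2: edges from {n17,n24,n34} -> (n1, hops=2), (n6, hops=2), (n9, hops=2).
Iteration 3: edges from {n1,n6,n9} -> (n17, hops=3), (n35, hops=3).
Iteration 4: edges from {n17,n35} -> (n1, hops=4).
Iteration 5: no outgoing edges from {n1}; recursion stops.
Total rows emitted: 10.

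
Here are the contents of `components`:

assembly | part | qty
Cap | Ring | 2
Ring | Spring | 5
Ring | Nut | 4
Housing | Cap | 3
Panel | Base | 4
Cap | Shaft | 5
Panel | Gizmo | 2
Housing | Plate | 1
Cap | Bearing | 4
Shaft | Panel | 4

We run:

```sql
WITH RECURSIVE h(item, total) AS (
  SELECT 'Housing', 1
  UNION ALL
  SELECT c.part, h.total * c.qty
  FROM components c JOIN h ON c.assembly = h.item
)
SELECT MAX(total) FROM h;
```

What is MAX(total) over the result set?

Base: (Housing, total=1).
Iteration 1: components of {Housing} -> Cap = 1*3 = 3, Plate = 1*1 = 1.
Iteration 2: components of {Cap,Plate} -> Bearing = 3*4 = 12, Ring = 3*2 = 6, Shaft = 3*5 = 15.
Iteration 3: components of {Bearing,Ring,Shaft} -> Nut = 6*4 = 24, Panel = 15*4 = 60, Spring = 6*5 = 30.
Iteration 4: components of {Nut,Panel,Spring} -> Base = 60*4 = 240, Gizmo = 60*2 = 120.
Iteration 5: no further components; recursion stops.
total values: 1, 3, 1, 15, 12, 6, 60, 24, 30, 120, 240; the maximum is 240.

240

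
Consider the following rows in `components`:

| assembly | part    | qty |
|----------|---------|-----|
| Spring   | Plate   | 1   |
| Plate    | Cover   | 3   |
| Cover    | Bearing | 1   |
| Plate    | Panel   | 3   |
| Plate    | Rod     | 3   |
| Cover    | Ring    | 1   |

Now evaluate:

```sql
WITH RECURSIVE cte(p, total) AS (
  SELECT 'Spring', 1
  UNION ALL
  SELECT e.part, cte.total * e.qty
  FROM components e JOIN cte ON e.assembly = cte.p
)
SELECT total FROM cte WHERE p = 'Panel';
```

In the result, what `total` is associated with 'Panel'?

3

Base: (Spring, total=1).
Iteration 1: components of {Spring} -> Plate = 1*1 = 1.
Iteration 2: components of {Plate} -> Cover = 1*3 = 3, Panel = 1*3 = 3, Rod = 1*3 = 3.
Iteration 3: components of {Cover,Panel,Rod} -> Bearing = 3*1 = 3, Ring = 3*1 = 3.
Iteration 4: no further components; recursion stops.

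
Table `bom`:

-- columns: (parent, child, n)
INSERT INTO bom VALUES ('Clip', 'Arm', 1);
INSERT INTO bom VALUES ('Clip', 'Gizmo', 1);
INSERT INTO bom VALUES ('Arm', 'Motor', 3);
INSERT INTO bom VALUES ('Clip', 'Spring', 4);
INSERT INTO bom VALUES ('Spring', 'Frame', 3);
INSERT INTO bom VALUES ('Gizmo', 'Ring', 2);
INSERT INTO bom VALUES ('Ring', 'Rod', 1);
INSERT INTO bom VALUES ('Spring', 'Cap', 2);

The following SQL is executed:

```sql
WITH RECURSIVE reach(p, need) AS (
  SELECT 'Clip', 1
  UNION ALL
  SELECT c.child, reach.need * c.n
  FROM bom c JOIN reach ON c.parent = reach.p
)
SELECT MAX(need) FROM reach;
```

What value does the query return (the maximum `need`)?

12

Base: (Clip, need=1).
Iteration 1: components of {Clip} -> Arm = 1*1 = 1, Gizmo = 1*1 = 1, Spring = 1*4 = 4.
Iteration 2: components of {Arm,Gizmo,Spring} -> Cap = 4*2 = 8, Frame = 4*3 = 12, Motor = 1*3 = 3, Ring = 1*2 = 2.
Iteration 3: components of {Cap,Frame,Motor,Ring} -> Rod = 2*1 = 2.
Iteration 4: no further components; recursion stops.
need values: 1, 1, 1, 4, 3, 2, 12, 8, 2; the maximum is 12.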